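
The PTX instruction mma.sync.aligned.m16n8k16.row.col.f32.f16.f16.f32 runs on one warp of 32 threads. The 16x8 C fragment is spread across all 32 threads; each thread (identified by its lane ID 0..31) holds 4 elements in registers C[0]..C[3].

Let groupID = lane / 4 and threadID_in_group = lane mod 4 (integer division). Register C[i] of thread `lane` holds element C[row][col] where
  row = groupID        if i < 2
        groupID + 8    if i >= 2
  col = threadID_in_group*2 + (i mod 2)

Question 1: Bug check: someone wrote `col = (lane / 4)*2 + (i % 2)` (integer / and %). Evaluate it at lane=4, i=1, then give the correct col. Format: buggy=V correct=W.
buggy=3 correct=1

`(lane / 4)*2 + (i % 2)`[4,1]->3
lane 4->4/4=1, 4 mod 4=0
i=1  r:1+0->1  c:2·0+1->1
col: 3 vs 1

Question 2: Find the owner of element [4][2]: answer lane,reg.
17,0

r=4→G=4,rhi=0  c=2→T=1,p=0
L=4*4+1=17  i=0*2+0=0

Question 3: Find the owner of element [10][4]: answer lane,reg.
r: 10->gid=2,r8=1  c: 4->tid=2,i&1=0
L=2*4+2=10  i=1*2+0=2

10,2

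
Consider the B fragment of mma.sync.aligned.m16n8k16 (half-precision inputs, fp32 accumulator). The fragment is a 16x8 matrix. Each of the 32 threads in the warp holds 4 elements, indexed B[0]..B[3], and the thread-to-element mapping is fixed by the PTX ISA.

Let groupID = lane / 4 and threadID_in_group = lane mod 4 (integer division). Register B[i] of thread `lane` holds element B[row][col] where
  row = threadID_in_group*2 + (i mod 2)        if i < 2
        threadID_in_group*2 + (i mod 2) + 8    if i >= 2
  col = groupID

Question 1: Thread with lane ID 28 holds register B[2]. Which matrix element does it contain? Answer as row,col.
8,7

lane 28: grp=7 (28/4), tig=0 (28%4)
i=2: r=0*2+0+8=8, c=grp=7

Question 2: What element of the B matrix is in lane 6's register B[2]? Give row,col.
12,1

lane 6->6/4=1, 6 mod 4=2
i=2  r:2·2+0+8->12  c:1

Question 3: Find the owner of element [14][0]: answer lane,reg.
3,2

c=0⇒gr=0  r=14⇒Rb=1,th=3,odd=0
L=0*4+3=3  i=1*2+0=2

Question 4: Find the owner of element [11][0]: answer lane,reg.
c=0⇒gr=0  r=11⇒Rb=1,th=1,odd=1
L=0*4+1=1  i=1*2+1=3

1,3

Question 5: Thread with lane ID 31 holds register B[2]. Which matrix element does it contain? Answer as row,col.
14,7

lane 31→31/4=7, 31 mod 4=3
i=2  r:2·3+0+8→14  c:7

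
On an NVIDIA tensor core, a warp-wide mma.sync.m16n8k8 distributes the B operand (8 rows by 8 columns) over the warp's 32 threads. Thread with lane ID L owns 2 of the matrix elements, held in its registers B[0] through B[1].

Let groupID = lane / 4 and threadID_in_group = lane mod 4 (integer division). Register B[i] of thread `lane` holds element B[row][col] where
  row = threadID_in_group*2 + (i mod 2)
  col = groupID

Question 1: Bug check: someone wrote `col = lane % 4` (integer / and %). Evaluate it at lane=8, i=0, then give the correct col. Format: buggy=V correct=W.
buggy=0 correct=2

`lane % 4`[8,0]⇒0
lane 8⇒8/4=2, 8 mod 4=0
i=0  r:2·0+0⇒0  c:2
col: 0 vs 2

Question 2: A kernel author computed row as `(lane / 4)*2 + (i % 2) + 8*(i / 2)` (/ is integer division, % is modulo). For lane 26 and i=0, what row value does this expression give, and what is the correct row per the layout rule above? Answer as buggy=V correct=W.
`(lane / 4)*2 + (i % 2) + 8*(i / 2)`[26,0]→12
L=26→G=26>>2=6, T=26&3=2
[0]→row 2·2+0=4  col G=6
row: 12 vs 4

buggy=12 correct=4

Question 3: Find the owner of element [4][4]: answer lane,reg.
18,0

c=4⇒gr=4  r=4⇒th=2,odd=0
L=4*4+2=18  i=0=0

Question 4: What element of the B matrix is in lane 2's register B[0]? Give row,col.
4,0

L=2->g=2>>2=0, t=2&3=2
[0]->row 2·2+0=4  col g=0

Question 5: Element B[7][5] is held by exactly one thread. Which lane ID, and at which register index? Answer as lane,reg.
c=5->g=5  r=7->t=3,b0=1
L=5*4+3=23  i=1=1

23,1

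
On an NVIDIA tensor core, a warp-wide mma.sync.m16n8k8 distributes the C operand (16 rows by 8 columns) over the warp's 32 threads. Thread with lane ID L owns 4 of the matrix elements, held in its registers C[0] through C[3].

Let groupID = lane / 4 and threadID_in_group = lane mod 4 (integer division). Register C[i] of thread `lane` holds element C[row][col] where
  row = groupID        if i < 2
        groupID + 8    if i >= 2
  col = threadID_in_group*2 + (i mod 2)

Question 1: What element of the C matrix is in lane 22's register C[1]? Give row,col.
22: G=5,T=2
[1] (5+0,2*2+1) = (5,5)

5,5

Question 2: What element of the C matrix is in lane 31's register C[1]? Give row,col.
L=31=>grp=31>>2=7, tig=31&3=3
[1]=>row 7+0=7  col 3·2+1=7

7,7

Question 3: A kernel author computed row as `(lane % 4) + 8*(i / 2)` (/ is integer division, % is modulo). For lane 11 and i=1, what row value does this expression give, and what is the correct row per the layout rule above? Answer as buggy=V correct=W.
buggy=3 correct=2

`(lane % 4) + 8*(i / 2)`[11,1]⇒3
L=11⇒gr=11>>2=2, th=11&3=3
[1]⇒row 2+0=2  col 3·2+1=7
row: 3 vs 2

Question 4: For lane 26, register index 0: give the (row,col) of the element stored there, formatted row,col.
lane 26: gid=6 (26/4), tid=2 (26%4)
i=0: r=6+0=6, c=2*2+0=4

6,4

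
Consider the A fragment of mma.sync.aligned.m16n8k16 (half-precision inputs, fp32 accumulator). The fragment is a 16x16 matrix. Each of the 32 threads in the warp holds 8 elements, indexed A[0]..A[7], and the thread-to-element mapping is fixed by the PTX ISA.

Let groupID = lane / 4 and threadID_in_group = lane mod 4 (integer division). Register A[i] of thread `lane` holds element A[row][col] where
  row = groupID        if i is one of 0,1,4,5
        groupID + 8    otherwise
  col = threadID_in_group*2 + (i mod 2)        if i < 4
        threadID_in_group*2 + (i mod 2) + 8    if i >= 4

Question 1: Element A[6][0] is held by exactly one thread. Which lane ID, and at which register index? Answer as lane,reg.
24,0

r: 6->gid=6,r8=0  c: 0->c8=0,tid=0,i&1=0
L=6*4+0=24  i=0*4+0*2+0=0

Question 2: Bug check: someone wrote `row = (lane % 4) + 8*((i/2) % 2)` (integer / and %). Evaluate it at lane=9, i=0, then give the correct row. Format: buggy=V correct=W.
buggy=1 correct=2

`(lane % 4) + 8*((i/2) % 2)`[9,0]->1
lane 9: g=2 (9/4), t=1 (9%4)
i=0: r=2+0=2, c=1*2+0+0=2
row: 1 vs 2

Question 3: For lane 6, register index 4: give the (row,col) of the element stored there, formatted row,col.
lane 6->6/4=1, 6 mod 4=2
i=4  r:1+0->1  c:2·2+0+8->12

1,12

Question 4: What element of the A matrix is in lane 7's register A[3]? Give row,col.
9,7

7: grp=1,tig=3
[3] (1+8,3*2+1+0) = (9,7)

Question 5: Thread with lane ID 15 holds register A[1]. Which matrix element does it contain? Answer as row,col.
15: G=3,T=3
[1] (3+0,3*2+1+0) = (3,7)

3,7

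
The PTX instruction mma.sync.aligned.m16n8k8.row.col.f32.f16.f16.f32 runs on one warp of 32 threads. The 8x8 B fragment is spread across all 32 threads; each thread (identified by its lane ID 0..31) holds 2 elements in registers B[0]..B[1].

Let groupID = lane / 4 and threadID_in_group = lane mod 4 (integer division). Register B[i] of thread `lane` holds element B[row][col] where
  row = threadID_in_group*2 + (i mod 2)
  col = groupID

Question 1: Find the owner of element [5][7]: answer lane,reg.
c=7->g=7  r=5->t=2,b0=1
L=7*4+2=30  i=1=1

30,1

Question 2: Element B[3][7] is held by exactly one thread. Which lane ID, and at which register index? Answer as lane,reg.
c=7->g=7  r=3->t=1,b0=1
L=7*4+1=29  i=1=1

29,1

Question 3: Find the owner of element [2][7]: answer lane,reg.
c=7→G=7  r=2→T=1,p=0
L=7*4+1=29  i=0=0

29,0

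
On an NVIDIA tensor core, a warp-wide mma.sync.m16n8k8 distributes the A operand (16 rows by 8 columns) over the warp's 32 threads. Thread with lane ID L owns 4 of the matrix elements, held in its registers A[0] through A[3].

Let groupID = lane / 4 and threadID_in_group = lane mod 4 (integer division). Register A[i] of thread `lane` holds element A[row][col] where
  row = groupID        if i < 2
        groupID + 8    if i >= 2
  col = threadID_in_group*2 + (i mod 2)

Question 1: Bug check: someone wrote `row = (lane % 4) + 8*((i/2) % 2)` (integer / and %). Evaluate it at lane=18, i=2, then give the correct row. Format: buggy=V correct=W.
`(lane % 4) + 8*((i/2) % 2)`[18,2]=>10
lane 18=>18/4=4, 18 mod 4=2
i=2  r:4+8=>12  c:2·2+0=>4
row: 10 vs 12

buggy=10 correct=12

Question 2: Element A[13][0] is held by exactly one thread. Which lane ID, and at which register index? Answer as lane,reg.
r: 13->gid=5,r8=1  c: 0->tid=0,i&1=0
L=5*4+0=20  i=1*2+0=2

20,2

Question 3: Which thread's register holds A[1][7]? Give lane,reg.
7,1

r=1→G=1,rhi=0  c=7→T=3,p=1
L=1*4+3=7  i=0*2+1=1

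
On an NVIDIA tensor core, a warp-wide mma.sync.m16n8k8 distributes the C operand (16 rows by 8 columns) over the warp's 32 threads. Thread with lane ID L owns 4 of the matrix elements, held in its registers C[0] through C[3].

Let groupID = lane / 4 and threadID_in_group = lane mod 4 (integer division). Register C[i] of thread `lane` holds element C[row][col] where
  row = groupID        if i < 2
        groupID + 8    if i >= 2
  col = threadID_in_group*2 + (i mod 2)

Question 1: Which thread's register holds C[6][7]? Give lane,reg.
r: 6->gid=6,r8=0  c: 7->tid=3,i&1=1
L=6*4+3=27  i=0*2+1=1

27,1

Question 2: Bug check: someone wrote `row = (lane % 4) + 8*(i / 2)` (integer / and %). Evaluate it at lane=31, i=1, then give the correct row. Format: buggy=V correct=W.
buggy=3 correct=7

`(lane % 4) + 8*(i / 2)`[31,1]⇒3
lane 31⇒31/4=7, 31 mod 4=3
i=1  r:7+0⇒7  c:2·3+1⇒7
row: 3 vs 7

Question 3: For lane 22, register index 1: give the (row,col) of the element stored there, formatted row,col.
5,5

22: g=5,t=2
[1] (5+0,2*2+1) = (5,5)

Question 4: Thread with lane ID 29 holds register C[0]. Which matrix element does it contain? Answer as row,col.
7,2

29: gid=7,tid=1
[0] (7+0,1*2+0) = (7,2)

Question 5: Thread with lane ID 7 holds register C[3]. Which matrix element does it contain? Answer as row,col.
L=7⇒gr=7>>2=1, th=7&3=3
[3]⇒row 1+8=9  col 3·2+1=7

9,7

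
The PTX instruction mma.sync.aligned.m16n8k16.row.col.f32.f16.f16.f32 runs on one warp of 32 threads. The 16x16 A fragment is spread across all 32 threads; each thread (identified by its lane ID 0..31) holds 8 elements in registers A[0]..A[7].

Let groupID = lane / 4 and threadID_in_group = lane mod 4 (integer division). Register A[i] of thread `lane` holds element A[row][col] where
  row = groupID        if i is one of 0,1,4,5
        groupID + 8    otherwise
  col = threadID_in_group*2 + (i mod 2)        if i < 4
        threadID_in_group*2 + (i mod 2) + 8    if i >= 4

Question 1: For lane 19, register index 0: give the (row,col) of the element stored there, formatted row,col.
19: gid=4,tid=3
[0] (4+0,3*2+0+0) = (4,6)

4,6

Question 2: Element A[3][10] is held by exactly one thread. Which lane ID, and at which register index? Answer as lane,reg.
13,4

r=3->g=3,rb=0  c=10->cb=1,t=1,b0=0
L=3*4+1=13  i=1*4+0*2+0=4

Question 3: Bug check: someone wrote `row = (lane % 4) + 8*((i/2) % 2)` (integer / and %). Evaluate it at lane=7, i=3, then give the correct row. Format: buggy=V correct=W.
`(lane % 4) + 8*((i/2) % 2)`[7,3]->11
L=7->g=7>>2=1, t=7&3=3
[3]->row 1+8=9  col 3·2+1+0=7
row: 11 vs 9

buggy=11 correct=9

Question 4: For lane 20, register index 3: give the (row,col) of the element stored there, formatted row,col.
13,1

L=20→G=20>>2=5, T=20&3=0
[3]→row 5+8=13  col 0·2+1+0=1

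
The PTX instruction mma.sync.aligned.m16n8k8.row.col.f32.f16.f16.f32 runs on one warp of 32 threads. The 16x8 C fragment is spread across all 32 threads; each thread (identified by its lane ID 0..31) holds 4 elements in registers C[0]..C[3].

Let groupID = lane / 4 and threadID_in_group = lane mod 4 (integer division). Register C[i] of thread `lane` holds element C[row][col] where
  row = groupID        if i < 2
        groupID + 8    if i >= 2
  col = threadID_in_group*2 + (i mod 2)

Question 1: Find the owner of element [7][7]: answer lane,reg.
r=7->g=7,rb=0  c=7->t=3,b0=1
L=7*4+3=31  i=0*2+1=1

31,1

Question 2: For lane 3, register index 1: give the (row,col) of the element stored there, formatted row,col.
0,7

lane 3: grp=0 (3/4), tig=3 (3%4)
i=1: r=0+0=0, c=3*2+1=7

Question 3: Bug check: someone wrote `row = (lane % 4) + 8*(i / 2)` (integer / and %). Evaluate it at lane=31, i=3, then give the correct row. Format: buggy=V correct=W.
buggy=11 correct=15

`(lane % 4) + 8*(i / 2)`[31,3]->11
L=31->gid=31>>2=7, tid=31&3=3
[3]->row 7+8=15  col 3·2+1=7
row: 11 vs 15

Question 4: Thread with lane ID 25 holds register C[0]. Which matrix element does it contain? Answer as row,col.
lane 25→25/4=6, 25 mod 4=1
i=0  r:6+0→6  c:2·1+0→2

6,2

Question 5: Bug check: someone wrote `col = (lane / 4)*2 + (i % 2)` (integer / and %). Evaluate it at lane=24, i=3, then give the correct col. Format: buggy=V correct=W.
`(lane / 4)*2 + (i % 2)`[24,3]⇒13
lane 24: gr=6 (24/4), th=0 (24%4)
i=3: r=6+8=14, c=0*2+1=1
col: 13 vs 1

buggy=13 correct=1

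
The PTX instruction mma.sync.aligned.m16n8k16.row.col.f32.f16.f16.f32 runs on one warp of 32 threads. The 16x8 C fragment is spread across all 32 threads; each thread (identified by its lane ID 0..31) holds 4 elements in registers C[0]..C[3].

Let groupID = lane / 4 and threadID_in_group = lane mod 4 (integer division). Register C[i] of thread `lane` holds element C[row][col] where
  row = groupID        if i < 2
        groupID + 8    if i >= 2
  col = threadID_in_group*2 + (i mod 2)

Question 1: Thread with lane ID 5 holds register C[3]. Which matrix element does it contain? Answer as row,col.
9,3

lane 5→5/4=1, 5 mod 4=1
i=3  r:1+8→9  c:2·1+1→3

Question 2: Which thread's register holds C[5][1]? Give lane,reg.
20,1

r:5=>grp=5,rB=0  c:1=>tig=0,lo=1
L=5*4+0=20  i=0*2+1=1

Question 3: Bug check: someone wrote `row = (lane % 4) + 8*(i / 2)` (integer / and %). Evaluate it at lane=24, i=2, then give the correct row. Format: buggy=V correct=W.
buggy=8 correct=14

`(lane % 4) + 8*(i / 2)`[24,2]⇒8
L=24⇒gr=24>>2=6, th=24&3=0
[2]⇒row 6+8=14  col 0·2+0=0
row: 8 vs 14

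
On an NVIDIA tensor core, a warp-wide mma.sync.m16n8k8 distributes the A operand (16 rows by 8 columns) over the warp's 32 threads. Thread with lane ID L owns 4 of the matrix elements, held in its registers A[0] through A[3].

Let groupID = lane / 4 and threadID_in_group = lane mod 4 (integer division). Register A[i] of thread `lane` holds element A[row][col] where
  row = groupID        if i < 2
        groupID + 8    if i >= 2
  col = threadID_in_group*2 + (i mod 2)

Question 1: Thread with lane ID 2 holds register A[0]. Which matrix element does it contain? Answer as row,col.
0,4

L=2->gid=2>>2=0, tid=2&3=2
[0]->row 0+0=0  col 2·2+0=4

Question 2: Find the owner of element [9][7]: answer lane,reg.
r: 9->gid=1,r8=1  c: 7->tid=3,i&1=1
L=1*4+3=7  i=1*2+1=3

7,3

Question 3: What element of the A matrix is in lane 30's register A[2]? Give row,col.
15,4

30: gid=7,tid=2
[2] (7+8,2*2+0) = (15,4)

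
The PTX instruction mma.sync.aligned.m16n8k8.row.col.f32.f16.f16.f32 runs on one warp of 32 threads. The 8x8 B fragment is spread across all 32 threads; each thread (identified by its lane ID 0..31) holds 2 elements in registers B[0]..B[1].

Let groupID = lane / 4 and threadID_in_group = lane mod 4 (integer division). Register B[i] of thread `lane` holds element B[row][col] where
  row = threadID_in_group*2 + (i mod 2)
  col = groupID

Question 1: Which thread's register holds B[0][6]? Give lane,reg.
c=6⇒gr=6  r=0⇒th=0,odd=0
L=6*4+0=24  i=0=0

24,0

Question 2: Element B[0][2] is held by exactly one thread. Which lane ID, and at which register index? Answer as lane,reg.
8,0

c=2->g=2  r=0->t=0,b0=0
L=2*4+0=8  i=0=0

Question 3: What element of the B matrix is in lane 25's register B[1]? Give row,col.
3,6

lane 25: g=6 (25/4), t=1 (25%4)
i=1: r=1*2+1=3, c=g=6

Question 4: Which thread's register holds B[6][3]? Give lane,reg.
15,0

c=3->g=3  r=6->t=3,b0=0
L=3*4+3=15  i=0=0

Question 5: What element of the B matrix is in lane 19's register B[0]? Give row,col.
L=19->gid=19>>2=4, tid=19&3=3
[0]->row 3·2+0=6  col gid=4

6,4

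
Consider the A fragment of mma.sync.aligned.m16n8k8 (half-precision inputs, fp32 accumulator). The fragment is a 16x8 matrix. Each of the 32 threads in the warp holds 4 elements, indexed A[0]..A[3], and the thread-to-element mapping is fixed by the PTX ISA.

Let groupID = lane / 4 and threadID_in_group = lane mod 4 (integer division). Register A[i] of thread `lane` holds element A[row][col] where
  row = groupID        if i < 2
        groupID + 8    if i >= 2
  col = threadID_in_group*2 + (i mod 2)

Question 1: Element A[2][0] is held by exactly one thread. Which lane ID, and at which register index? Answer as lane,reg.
8,0

r=2→G=2,rhi=0  c=0→T=0,p=0
L=2*4+0=8  i=0*2+0=0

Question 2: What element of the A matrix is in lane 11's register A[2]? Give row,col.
L=11=>grp=11>>2=2, tig=11&3=3
[2]=>row 2+8=10  col 3·2+0=6

10,6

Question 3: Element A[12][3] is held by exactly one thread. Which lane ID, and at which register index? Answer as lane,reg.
r=12->g=4,rb=1  c=3->t=1,b0=1
L=4*4+1=17  i=1*2+1=3

17,3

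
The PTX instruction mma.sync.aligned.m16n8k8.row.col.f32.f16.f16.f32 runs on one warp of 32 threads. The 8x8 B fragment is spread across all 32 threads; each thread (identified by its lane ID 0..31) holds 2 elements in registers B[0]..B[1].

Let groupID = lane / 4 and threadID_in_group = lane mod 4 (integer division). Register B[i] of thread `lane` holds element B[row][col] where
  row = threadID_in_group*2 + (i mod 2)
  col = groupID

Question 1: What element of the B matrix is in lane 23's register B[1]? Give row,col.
23: grp=5,tig=3
[1] (3*2+1,5) = (7,5)

7,5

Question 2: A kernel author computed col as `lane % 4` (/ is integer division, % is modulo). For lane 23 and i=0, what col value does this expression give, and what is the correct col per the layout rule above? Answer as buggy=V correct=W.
buggy=3 correct=5

`lane % 4`[23,0]->3
23: gid=5,tid=3
[0] (3*2+0,5) = (6,5)
col: 3 vs 5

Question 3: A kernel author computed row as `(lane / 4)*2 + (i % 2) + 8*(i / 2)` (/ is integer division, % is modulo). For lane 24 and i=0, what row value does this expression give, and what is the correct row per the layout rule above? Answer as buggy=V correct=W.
buggy=12 correct=0

`(lane / 4)*2 + (i % 2) + 8*(i / 2)`[24,0]→12
lane 24: G=6 (24/4), T=0 (24%4)
i=0: r=0*2+0=0, c=G=6
row: 12 vs 0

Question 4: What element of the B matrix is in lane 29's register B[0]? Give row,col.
2,7

lane 29->29/4=7, 29 mod 4=1
i=0  r:2·1+0->2  c:7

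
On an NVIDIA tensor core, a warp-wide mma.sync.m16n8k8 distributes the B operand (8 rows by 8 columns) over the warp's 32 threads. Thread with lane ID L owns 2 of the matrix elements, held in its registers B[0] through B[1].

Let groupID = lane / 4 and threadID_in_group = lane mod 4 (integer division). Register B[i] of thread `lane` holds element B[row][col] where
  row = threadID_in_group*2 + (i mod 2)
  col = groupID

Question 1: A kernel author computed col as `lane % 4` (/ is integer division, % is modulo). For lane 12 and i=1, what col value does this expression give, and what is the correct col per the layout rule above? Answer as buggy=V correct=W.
`lane % 4`[12,1]⇒0
L=12⇒gr=12>>2=3, th=12&3=0
[1]⇒row 0·2+1=1  col gr=3
col: 0 vs 3

buggy=0 correct=3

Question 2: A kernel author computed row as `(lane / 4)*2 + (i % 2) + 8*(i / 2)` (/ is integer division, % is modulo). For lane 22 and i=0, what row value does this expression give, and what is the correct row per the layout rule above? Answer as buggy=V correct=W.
`(lane / 4)*2 + (i % 2) + 8*(i / 2)`[22,0]->10
lane 22: g=5 (22/4), t=2 (22%4)
i=0: r=2*2+0=4, c=g=5
row: 10 vs 4

buggy=10 correct=4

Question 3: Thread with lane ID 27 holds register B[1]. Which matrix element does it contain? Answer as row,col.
27: gr=6,th=3
[1] (3*2+1,6) = (7,6)

7,6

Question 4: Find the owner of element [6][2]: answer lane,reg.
c=2⇒gr=2  r=6⇒th=3,odd=0
L=2*4+3=11  i=0=0

11,0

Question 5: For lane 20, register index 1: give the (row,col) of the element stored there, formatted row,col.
1,5

L=20⇒gr=20>>2=5, th=20&3=0
[1]⇒row 0·2+1=1  col gr=5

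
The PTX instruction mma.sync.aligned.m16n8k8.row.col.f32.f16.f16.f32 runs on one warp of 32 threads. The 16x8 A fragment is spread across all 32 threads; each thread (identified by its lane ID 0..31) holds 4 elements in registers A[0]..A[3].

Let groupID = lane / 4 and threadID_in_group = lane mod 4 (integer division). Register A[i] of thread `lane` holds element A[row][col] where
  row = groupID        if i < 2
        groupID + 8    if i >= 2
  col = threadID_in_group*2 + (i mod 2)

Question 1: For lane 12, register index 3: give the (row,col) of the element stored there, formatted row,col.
lane 12: grp=3 (12/4), tig=0 (12%4)
i=3: r=3+8=11, c=0*2+1=1

11,1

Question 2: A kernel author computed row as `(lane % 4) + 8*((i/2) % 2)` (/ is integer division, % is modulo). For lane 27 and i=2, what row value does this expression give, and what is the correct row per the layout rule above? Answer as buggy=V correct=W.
`(lane % 4) + 8*((i/2) % 2)`[27,2]⇒11
27: gr=6,th=3
[2] (6+8,3*2+0) = (14,6)
row: 11 vs 14

buggy=11 correct=14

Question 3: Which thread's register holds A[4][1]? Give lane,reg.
16,1

r=4->g=4,rb=0  c=1->t=0,b0=1
L=4*4+0=16  i=0*2+1=1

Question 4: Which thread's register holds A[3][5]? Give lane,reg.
r=3→G=3,rhi=0  c=5→T=2,p=1
L=3*4+2=14  i=0*2+1=1

14,1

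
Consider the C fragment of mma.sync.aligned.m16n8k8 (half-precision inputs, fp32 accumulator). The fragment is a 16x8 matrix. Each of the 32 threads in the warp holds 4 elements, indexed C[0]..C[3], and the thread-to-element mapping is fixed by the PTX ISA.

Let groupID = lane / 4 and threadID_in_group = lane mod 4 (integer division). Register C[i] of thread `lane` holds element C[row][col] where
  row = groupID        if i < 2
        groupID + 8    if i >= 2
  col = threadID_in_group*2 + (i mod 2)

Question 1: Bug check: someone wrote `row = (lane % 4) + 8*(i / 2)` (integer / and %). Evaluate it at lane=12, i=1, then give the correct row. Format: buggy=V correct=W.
buggy=0 correct=3

`(lane % 4) + 8*(i / 2)`[12,1]->0
L=12->gid=12>>2=3, tid=12&3=0
[1]->row 3+0=3  col 0·2+1=1
row: 0 vs 3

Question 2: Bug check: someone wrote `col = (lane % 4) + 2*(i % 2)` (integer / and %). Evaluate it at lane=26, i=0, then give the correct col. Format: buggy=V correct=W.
buggy=2 correct=4

`(lane % 4) + 2*(i % 2)`[26,0]=>2
L=26=>grp=26>>2=6, tig=26&3=2
[0]=>row 6+0=6  col 2·2+0=4
col: 2 vs 4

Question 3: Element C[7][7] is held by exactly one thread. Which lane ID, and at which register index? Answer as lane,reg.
r: 7->gid=7,r8=0  c: 7->tid=3,i&1=1
L=7*4+3=31  i=0*2+1=1

31,1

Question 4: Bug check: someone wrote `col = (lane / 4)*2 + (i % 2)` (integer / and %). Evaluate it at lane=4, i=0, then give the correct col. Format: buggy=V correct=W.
buggy=2 correct=0

`(lane / 4)*2 + (i % 2)`[4,0]=>2
4: grp=1,tig=0
[0] (1+0,0*2+0) = (1,0)
col: 2 vs 0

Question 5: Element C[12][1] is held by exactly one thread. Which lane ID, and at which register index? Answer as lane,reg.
16,3

r=12->g=4,rb=1  c=1->t=0,b0=1
L=4*4+0=16  i=1*2+1=3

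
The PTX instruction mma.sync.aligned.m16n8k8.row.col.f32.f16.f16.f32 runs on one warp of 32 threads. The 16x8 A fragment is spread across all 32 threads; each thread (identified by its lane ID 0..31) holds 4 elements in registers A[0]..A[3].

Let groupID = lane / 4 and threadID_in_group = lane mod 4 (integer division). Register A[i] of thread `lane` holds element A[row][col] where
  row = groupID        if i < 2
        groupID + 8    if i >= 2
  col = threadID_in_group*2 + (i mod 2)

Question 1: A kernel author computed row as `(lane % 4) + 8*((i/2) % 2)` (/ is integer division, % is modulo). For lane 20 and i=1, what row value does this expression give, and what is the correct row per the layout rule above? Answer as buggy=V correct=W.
buggy=0 correct=5

`(lane % 4) + 8*((i/2) % 2)`[20,1]→0
lane 20→20/4=5, 20 mod 4=0
i=1  r:5+0→5  c:2·0+1→1
row: 0 vs 5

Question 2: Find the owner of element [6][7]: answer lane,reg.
r:6=>grp=6,rB=0  c:7=>tig=3,lo=1
L=6*4+3=27  i=0*2+1=1

27,1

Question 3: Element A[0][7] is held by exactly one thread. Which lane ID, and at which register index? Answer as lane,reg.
r=0→G=0,rhi=0  c=7→T=3,p=1
L=0*4+3=3  i=0*2+1=1

3,1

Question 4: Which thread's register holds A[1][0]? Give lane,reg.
4,0

r: 1->gid=1,r8=0  c: 0->tid=0,i&1=0
L=1*4+0=4  i=0*2+0=0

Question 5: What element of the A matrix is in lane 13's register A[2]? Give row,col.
lane 13: g=3 (13/4), t=1 (13%4)
i=2: r=3+8=11, c=1*2+0=2

11,2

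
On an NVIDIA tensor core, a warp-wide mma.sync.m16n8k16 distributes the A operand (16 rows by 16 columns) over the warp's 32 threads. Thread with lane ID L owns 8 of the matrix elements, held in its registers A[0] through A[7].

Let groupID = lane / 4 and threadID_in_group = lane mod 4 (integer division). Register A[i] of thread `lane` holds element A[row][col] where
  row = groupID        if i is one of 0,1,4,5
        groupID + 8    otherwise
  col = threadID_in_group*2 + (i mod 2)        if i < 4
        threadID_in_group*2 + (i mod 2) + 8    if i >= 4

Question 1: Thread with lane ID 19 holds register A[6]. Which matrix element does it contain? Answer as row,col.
19: gr=4,th=3
[6] (4+8,3*2+0+8) = (12,14)

12,14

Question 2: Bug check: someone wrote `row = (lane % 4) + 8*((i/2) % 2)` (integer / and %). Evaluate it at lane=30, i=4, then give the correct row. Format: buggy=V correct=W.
buggy=2 correct=7

`(lane % 4) + 8*((i/2) % 2)`[30,4]->2
30: g=7,t=2
[4] (7+0,2*2+0+8) = (7,12)
row: 2 vs 7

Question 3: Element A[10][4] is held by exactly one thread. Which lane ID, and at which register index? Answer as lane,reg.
r=10->g=2,rb=1  c=4->cb=0,t=2,b0=0
L=2*4+2=10  i=0*4+1*2+0=2

10,2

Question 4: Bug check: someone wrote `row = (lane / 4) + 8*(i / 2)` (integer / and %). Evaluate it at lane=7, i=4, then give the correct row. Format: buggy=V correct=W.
`(lane / 4) + 8*(i / 2)`[7,4]=>17
lane 7: grp=1 (7/4), tig=3 (7%4)
i=4: r=1+0=1, c=3*2+0+8=14
row: 17 vs 1

buggy=17 correct=1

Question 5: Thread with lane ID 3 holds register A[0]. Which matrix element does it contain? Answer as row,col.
0,6

lane 3: g=0 (3/4), t=3 (3%4)
i=0: r=0+0=0, c=3*2+0+0=6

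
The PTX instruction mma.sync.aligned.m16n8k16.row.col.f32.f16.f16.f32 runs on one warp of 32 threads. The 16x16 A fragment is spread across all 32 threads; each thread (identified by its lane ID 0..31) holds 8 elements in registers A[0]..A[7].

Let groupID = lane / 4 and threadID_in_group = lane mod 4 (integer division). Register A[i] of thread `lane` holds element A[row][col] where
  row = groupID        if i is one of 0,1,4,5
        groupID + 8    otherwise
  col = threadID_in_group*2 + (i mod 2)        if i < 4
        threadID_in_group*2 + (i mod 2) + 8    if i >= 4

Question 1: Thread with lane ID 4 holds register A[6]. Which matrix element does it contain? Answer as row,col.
lane 4: gid=1 (4/4), tid=0 (4%4)
i=6: r=1+8=9, c=0*2+0+8=8

9,8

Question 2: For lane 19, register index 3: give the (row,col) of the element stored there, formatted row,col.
12,7

19: G=4,T=3
[3] (4+8,3*2+1+0) = (12,7)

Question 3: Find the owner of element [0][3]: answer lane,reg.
1,1

r: 0->gid=0,r8=0  c: 3->c8=0,tid=1,i&1=1
L=0*4+1=1  i=0*4+0*2+1=1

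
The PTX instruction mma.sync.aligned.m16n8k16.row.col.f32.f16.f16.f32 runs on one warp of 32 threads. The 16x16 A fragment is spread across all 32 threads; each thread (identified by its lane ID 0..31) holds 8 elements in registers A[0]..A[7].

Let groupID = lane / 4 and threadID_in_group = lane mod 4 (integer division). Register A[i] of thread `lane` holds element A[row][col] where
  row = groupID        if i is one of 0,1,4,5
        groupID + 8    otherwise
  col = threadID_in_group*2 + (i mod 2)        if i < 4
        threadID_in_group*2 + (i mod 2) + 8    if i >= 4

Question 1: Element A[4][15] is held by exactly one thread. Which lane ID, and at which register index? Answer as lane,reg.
19,5

r=4->g=4,rb=0  c=15->cb=1,t=3,b0=1
L=4*4+3=19  i=1*4+0*2+1=5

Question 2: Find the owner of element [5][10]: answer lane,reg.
21,4

r:5=>grp=5,rB=0  c:10=>cB=1,tig=1,lo=0
L=5*4+1=21  i=1*4+0*2+0=4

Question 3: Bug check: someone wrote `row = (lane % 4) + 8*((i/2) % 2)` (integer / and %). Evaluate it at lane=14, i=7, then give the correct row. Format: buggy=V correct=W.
`(lane % 4) + 8*((i/2) % 2)`[14,7]->10
14: gid=3,tid=2
[7] (3+8,2*2+1+8) = (11,13)
row: 10 vs 11

buggy=10 correct=11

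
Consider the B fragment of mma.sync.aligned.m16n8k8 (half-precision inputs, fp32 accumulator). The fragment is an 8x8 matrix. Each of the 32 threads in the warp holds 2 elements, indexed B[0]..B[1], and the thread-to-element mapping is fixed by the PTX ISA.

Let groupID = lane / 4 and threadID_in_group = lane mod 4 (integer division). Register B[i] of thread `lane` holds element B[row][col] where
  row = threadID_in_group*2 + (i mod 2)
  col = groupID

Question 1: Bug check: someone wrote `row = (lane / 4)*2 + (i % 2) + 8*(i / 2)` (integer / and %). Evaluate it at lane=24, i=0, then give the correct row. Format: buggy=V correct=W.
buggy=12 correct=0

`(lane / 4)*2 + (i % 2) + 8*(i / 2)`[24,0]->12
lane 24: g=6 (24/4), t=0 (24%4)
i=0: r=0*2+0=0, c=g=6
row: 12 vs 0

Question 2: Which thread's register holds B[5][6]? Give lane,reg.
26,1

c=6→G=6  r=5→T=2,p=1
L=6*4+2=26  i=1=1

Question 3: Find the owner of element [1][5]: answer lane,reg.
20,1

c: 5->gid=5  r: 1->tid=0,i&1=1
L=5*4+0=20  i=1=1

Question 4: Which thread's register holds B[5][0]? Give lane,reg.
c=0->g=0  r=5->t=2,b0=1
L=0*4+2=2  i=1=1

2,1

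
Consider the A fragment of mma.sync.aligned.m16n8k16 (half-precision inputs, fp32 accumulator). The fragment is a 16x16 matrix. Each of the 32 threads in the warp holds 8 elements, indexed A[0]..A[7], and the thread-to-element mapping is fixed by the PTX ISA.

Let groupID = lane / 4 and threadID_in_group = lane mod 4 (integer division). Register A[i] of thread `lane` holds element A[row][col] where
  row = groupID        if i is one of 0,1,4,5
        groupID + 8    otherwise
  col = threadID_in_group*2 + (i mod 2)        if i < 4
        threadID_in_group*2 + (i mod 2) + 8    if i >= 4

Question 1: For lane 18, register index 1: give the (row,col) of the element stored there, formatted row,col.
4,5

lane 18: gr=4 (18/4), th=2 (18%4)
i=1: r=4+0=4, c=2*2+1+0=5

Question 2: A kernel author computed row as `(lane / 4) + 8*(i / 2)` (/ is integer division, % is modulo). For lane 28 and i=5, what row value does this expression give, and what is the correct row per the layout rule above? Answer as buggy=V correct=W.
`(lane / 4) + 8*(i / 2)`[28,5]=>23
L=28=>grp=28>>2=7, tig=28&3=0
[5]=>row 7+0=7  col 0·2+1+8=9
row: 23 vs 7

buggy=23 correct=7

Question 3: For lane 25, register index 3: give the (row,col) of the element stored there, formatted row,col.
25: gr=6,th=1
[3] (6+8,1*2+1+0) = (14,3)

14,3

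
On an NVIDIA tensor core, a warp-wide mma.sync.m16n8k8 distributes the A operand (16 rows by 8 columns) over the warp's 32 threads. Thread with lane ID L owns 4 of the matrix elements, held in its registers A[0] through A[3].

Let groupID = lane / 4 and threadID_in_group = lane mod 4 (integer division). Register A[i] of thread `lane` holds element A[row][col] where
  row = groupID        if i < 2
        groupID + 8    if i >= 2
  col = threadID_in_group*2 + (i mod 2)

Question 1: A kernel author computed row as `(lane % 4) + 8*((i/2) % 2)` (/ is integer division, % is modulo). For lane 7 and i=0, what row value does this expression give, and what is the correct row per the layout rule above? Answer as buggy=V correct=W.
`(lane % 4) + 8*((i/2) % 2)`[7,0]->3
lane 7->7/4=1, 7 mod 4=3
i=0  r:1+0->1  c:2·3+0->6
row: 3 vs 1

buggy=3 correct=1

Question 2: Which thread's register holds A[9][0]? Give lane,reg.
r: 9->gid=1,r8=1  c: 0->tid=0,i&1=0
L=1*4+0=4  i=1*2+0=2

4,2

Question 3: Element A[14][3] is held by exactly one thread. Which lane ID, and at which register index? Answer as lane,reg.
25,3

r=14→G=6,rhi=1  c=3→T=1,p=1
L=6*4+1=25  i=1*2+1=3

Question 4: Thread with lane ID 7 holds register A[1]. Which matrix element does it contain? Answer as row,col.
1,7

lane 7: gr=1 (7/4), th=3 (7%4)
i=1: r=1+0=1, c=3*2+1=7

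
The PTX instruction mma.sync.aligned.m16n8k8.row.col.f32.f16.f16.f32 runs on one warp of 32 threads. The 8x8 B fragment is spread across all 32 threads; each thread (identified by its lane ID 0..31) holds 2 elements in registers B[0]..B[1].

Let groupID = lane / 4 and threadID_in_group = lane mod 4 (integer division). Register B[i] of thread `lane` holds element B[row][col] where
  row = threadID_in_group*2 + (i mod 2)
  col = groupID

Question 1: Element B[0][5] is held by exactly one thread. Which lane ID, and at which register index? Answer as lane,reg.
20,0

c: 5->gid=5  r: 0->tid=0,i&1=0
L=5*4+0=20  i=0=0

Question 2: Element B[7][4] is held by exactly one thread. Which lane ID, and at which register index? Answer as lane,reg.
19,1

c=4→G=4  r=7→T=3,p=1
L=4*4+3=19  i=1=1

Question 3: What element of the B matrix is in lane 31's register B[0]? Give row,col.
lane 31->31/4=7, 31 mod 4=3
i=0  r:2·3+0->6  c:7

6,7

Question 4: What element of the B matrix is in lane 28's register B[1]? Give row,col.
1,7

lane 28: G=7 (28/4), T=0 (28%4)
i=1: r=0*2+1=1, c=G=7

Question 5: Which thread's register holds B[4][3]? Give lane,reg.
14,0

c=3→G=3  r=4→T=2,p=0
L=3*4+2=14  i=0=0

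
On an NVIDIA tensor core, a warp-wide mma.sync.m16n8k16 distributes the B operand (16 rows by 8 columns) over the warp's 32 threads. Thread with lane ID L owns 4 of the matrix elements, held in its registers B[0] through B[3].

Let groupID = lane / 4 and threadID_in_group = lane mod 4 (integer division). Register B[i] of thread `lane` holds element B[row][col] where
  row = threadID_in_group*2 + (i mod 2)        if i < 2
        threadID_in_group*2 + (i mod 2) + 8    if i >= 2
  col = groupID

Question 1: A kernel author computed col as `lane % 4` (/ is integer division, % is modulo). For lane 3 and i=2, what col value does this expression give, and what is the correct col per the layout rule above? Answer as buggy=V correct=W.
buggy=3 correct=0

`lane % 4`[3,2]⇒3
3: gr=0,th=3
[2] (3*2+0+8,0) = (14,0)
col: 3 vs 0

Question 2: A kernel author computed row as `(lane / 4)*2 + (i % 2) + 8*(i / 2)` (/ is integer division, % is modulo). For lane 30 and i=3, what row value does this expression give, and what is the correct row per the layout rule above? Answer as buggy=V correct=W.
`(lane / 4)*2 + (i % 2) + 8*(i / 2)`[30,3]→23
lane 30: G=7 (30/4), T=2 (30%4)
i=3: r=2*2+1+8=13, c=G=7
row: 23 vs 13

buggy=23 correct=13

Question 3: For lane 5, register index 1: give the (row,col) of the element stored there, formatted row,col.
3,1

5: gr=1,th=1
[1] (1*2+1+0,1) = (3,1)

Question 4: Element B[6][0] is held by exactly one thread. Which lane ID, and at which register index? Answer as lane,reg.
c=0->g=0  r=6->rb=0,t=3,b0=0
L=0*4+3=3  i=0*2+0=0

3,0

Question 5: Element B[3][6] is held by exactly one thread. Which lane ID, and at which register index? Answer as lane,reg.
25,1

c=6->g=6  r=3->rb=0,t=1,b0=1
L=6*4+1=25  i=0*2+1=1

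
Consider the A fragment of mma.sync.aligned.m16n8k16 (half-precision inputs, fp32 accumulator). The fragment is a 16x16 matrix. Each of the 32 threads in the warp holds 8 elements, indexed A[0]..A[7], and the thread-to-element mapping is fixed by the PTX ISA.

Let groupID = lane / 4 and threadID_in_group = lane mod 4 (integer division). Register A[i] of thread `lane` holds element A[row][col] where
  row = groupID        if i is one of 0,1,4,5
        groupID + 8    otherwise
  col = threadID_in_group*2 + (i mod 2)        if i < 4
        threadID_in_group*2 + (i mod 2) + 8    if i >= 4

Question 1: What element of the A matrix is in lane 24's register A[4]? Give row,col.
6,8

L=24=>grp=24>>2=6, tig=24&3=0
[4]=>row 6+0=6  col 0·2+0+8=8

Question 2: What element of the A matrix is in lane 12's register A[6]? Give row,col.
11,8

L=12->g=12>>2=3, t=12&3=0
[6]->row 3+8=11  col 0·2+0+8=8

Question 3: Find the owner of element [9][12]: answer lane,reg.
r=9→G=1,rhi=1  c=12→chi=1,T=2,p=0
L=1*4+2=6  i=1*4+1*2+0=6

6,6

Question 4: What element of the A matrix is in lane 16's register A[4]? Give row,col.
L=16⇒gr=16>>2=4, th=16&3=0
[4]⇒row 4+0=4  col 0·2+0+8=8

4,8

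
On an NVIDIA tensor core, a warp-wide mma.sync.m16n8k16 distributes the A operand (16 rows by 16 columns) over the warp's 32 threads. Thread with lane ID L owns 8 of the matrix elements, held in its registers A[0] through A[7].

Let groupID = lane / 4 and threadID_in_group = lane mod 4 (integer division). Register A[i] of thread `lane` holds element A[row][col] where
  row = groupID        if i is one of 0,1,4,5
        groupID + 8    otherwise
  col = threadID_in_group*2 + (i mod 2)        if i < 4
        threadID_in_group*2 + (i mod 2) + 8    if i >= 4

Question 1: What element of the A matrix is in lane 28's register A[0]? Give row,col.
7,0

L=28->gid=28>>2=7, tid=28&3=0
[0]->row 7+0=7  col 0·2+0+0=0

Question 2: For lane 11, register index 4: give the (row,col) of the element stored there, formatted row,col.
L=11=>grp=11>>2=2, tig=11&3=3
[4]=>row 2+0=2  col 3·2+0+8=14

2,14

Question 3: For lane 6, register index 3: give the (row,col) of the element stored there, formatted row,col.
L=6->gid=6>>2=1, tid=6&3=2
[3]->row 1+8=9  col 2·2+1+0=5

9,5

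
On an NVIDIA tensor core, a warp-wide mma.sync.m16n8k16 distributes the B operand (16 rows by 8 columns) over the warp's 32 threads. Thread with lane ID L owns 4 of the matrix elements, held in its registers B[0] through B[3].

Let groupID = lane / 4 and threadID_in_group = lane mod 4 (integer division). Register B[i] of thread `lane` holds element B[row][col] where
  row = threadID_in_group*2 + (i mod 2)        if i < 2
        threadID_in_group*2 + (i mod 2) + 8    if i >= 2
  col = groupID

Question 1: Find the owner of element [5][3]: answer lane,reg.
14,1

c=3→G=3  r=5→rhi=0,T=2,p=1
L=3*4+2=14  i=0*2+1=1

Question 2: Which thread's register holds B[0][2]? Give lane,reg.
c=2⇒gr=2  r=0⇒Rb=0,th=0,odd=0
L=2*4+0=8  i=0*2+0=0

8,0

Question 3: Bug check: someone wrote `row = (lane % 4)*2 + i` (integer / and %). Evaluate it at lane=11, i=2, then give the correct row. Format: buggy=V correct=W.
buggy=8 correct=14

`(lane % 4)*2 + i`[11,2]⇒8
lane 11: gr=2 (11/4), th=3 (11%4)
i=2: r=3*2+0+8=14, c=gr=2
row: 8 vs 14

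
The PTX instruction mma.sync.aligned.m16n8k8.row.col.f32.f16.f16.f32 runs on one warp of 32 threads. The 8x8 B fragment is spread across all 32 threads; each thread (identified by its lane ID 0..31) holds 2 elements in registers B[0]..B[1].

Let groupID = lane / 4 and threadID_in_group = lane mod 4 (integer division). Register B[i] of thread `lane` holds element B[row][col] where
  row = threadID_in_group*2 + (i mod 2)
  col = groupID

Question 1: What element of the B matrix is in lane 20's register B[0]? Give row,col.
0,5

20: g=5,t=0
[0] (0*2+0,5) = (0,5)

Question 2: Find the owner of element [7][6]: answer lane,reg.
27,1

c=6⇒gr=6  r=7⇒th=3,odd=1
L=6*4+3=27  i=1=1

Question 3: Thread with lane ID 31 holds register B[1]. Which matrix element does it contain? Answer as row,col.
lane 31: grp=7 (31/4), tig=3 (31%4)
i=1: r=3*2+1=7, c=grp=7

7,7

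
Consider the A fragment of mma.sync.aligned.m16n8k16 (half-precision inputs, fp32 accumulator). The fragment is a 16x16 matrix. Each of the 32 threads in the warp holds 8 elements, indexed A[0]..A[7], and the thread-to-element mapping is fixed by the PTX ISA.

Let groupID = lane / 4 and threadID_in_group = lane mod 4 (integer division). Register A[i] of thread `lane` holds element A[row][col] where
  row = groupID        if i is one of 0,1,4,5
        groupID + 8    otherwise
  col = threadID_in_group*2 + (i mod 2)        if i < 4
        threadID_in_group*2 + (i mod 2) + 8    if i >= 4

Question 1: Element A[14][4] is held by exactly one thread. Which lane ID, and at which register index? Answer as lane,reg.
26,2

r:14=>grp=6,rB=1  c:4=>cB=0,tig=2,lo=0
L=6*4+2=26  i=0*4+1*2+0=2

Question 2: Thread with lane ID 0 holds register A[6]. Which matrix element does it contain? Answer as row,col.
L=0→G=0>>2=0, T=0&3=0
[6]→row 0+8=8  col 0·2+0+8=8

8,8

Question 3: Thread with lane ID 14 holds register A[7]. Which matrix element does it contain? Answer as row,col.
11,13

14: gr=3,th=2
[7] (3+8,2*2+1+8) = (11,13)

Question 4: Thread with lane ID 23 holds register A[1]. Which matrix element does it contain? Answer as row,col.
lane 23: gid=5 (23/4), tid=3 (23%4)
i=1: r=5+0=5, c=3*2+1+0=7

5,7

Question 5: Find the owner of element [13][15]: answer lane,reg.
23,7

r=13→G=5,rhi=1  c=15→chi=1,T=3,p=1
L=5*4+3=23  i=1*4+1*2+1=7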